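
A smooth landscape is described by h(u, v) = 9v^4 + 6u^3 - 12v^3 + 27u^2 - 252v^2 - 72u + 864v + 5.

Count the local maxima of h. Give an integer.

h separates as a function of u plus a function of v, so ∇h=0 decouples.
∂h/∂u = 18(u - 1)(u + 4) = 0 at u ∈ {-4, 1}; ∂h/∂v = 36(v - 3)(v - 2)(v + 4) = 0 at v ∈ {-4, 2, 3}.
The Hessian is diagonal: diag(h_uu, h_vv). Second derivatives: h_uu(-4)=-90, h_uu(1)=90; h_vv(-4)=1512, h_vv(2)=-216, h_vv(3)=252.
Local maxima occur where both diagonal entries negative: (-4, 2). Count: 1.

1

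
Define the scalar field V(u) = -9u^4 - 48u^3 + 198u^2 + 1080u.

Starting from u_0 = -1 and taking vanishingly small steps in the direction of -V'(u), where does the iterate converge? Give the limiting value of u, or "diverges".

V'(u) = -36(u - 3)(u + 2)(u + 5), so V'(-1) = 576.
Gradient descent moves in the -V' direction, i.e. u is decreasing.
The nearest critical point in that direction is u = -2, where V'' = 540 > 0 (a local minimum). The iterate converges there.

-2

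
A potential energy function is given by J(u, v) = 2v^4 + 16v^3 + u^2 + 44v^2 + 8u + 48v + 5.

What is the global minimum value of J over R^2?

-29

J(u,v) separates as P(u) + Q(v) + 5, so its minimum is min P + min Q + 5.
P'(u) = 2u + 8 vanishes at u ∈ {-4}; Q'(v) = 8(v + 1)(v + 2)(v + 3) vanishes at v ∈ {-3, -2, -1}.
Local minima of P (where P''>0): P(-4)=-16. Local minima of Q: Q(-3)=-18, Q(-1)=-18.
So the global minimum of J is P(-4) + Q(-3) + 5 = -16 − 18 + 5 = -29, attained at (-4, -3).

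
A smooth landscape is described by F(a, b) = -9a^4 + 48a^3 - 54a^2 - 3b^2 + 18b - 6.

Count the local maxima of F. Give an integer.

F separates as a function of a plus a function of b, so ∇F=0 decouples.
∂F/∂a = -36a(a - 3)(a - 1) = 0 at a ∈ {0, 1, 3}; ∂F/∂b = -6(b - 3) = 0 at b ∈ {3}.
The Hessian is diagonal: diag(F_aa, F_bb). Second derivatives: F_aa(0)=-108, F_aa(1)=72, F_aa(3)=-216; F_bb(3)=-6.
Local maxima occur where both diagonal entries negative: (0, 3), (3, 3). Count: 2.

2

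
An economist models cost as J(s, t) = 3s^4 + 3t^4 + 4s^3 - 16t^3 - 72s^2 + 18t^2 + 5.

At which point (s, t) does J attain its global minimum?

J(s,t) separates as P(s) + Q(t) + 5, so its minimum is min P + min Q + 5.
P'(s) = 12s(s - 3)(s + 4) vanishes at s ∈ {-4, 0, 3}; Q'(t) = 12t(t - 3)(t - 1) vanishes at t ∈ {0, 1, 3}.
Local minima of P (where P''>0): P(-4)=-640, P(3)=-297. Local minima of Q: Q(0)=0, Q(3)=-27.
So the global minimum of J is P(-4) + Q(3) + 5 = -640 − 27 + 5 = -662, attained at (-4, 3).

(-4, 3)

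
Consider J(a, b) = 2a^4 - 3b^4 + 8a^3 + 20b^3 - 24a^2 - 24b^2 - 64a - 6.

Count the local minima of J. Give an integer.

J separates as a function of a plus a function of b, so ∇J=0 decouples.
∂J/∂a = 8(a - 2)(a + 1)(a + 4) = 0 at a ∈ {-4, -1, 2}; ∂J/∂b = -12b(b - 4)(b - 1) = 0 at b ∈ {0, 1, 4}.
The Hessian is diagonal: diag(J_aa, J_bb). Second derivatives: J_aa(-4)=144, J_aa(-1)=-72, J_aa(2)=144; J_bb(0)=-48, J_bb(1)=36, J_bb(4)=-144.
Local minima occur where both diagonal entries positive: (-4, 1), (2, 1). Count: 2.

2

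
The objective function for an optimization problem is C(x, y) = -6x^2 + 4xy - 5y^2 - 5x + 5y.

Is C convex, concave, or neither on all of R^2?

C is quadratic, so its Hessian is the constant matrix H = [[-12, 4], [4, -10]].
det(H) = 104, tr(H) = -22.
det(H) > 0 and tr(H) < 0, so H is negative definite everywhere: concave.

concave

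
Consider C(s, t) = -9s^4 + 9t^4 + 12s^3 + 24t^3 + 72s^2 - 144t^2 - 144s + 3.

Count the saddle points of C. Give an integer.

C separates as a function of s plus a function of t, so ∇C=0 decouples.
∂C/∂s = -36(s - 2)(s - 1)(s + 2) = 0 at s ∈ {-2, 1, 2}; ∂C/∂t = 36t(t - 2)(t + 4) = 0 at t ∈ {-4, 0, 2}.
The Hessian is diagonal: diag(C_ss, C_tt). Second derivatives: C_ss(-2)=-432, C_ss(1)=108, C_ss(2)=-144; C_tt(-4)=864, C_tt(0)=-288, C_tt(2)=432.
Saddle points occur where the two diagonal entries have opposite signs: (-2, -4), (-2, 2), (1, 0), (2, -4), (2, 2). Count: 5.

5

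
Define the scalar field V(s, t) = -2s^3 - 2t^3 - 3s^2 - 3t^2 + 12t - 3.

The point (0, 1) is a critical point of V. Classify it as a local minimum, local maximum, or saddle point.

local maximum

The mixed partial ∂²V/∂s∂t is 0, so the Hessian at any point is diag(V_ss, V_tt) = diag(-6(2s + 1), -6(2t + 1)).
At (0, 1): H = diag(-6, -18).
Both eigenvalues are negative, so H is negative definite: a local maximum.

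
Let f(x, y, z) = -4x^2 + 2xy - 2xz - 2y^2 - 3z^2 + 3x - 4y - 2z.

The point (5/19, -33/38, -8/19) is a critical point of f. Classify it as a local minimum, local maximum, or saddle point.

The Hessian is constant: H = [[-8, 2, -2], [2, -4, 0], [-2, 0, -6]].
Leading principal minors: Δ₁ = -8, Δ₂ = 28, Δ₃ = -152.
The minors alternate sign starting negative (−, +, −), so H is negative definite: a local maximum.

local maximum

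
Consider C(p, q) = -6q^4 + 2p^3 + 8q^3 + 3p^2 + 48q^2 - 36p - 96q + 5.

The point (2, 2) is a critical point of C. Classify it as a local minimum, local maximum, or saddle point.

saddle point

The mixed partial ∂²C/∂p∂q is 0, so the Hessian at any point is diag(C_pp, C_qq) = diag(6(2p + 1), 24(-3q^2 + 2q + 4)).
At (2, 2): H = diag(30, -96).
The eigenvalues have opposite signs, so H is indefinite: a saddle point.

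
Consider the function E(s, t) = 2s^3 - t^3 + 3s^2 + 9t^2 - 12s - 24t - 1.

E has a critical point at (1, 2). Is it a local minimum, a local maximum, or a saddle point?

The mixed partial ∂²E/∂s∂t is 0, so the Hessian at any point is diag(E_ss, E_tt) = diag(6(2s + 1), 6(-t + 3)).
At (1, 2): H = diag(18, 6).
Both eigenvalues are positive, so H is positive definite: a local minimum.

local minimum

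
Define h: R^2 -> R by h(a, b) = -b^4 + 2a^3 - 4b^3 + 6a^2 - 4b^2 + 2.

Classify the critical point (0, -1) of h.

local minimum

The mixed partial ∂²h/∂a∂b is 0, so the Hessian at any point is diag(h_aa, h_bb) = diag(12(a + 1), -4(3b^2 + 6b + 2)).
At (0, -1): H = diag(12, 4).
Both eigenvalues are positive, so H is positive definite: a local minimum.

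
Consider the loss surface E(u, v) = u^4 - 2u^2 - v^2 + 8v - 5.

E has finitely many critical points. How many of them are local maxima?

1

E separates as a function of u plus a function of v, so ∇E=0 decouples.
∂E/∂u = 4u(u - 1)(u + 1) = 0 at u ∈ {-1, 0, 1}; ∂E/∂v = -2(v - 4) = 0 at v ∈ {4}.
The Hessian is diagonal: diag(E_uu, E_vv). Second derivatives: E_uu(-1)=8, E_uu(0)=-4, E_uu(1)=8; E_vv(4)=-2.
Local maxima occur where both diagonal entries negative: (0, 4). Count: 1.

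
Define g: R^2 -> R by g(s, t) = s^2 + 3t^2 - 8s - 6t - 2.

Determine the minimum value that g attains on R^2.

-21

g(s,t) separates as P(s) + Q(t) − 2, so its minimum is min P + min Q − 2.
P'(s) = 2s - 8 vanishes at s ∈ {4}; Q'(t) = 6(t - 1) vanishes at t ∈ {1}.
Local minima of P (where P''>0): P(4)=-16. Local minima of Q: Q(1)=-3.
So the global minimum of g is P(4) + Q(1) − 2 = -16 − 3 − 2 = -21, attained at (4, 1).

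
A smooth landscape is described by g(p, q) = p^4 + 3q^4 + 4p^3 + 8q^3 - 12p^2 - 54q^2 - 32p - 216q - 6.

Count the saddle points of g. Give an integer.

g separates as a function of p plus a function of q, so ∇g=0 decouples.
∂g/∂p = 4(p - 2)(p + 1)(p + 4) = 0 at p ∈ {-4, -1, 2}; ∂g/∂q = 12(q - 3)(q + 2)(q + 3) = 0 at q ∈ {-3, -2, 3}.
The Hessian is diagonal: diag(g_pp, g_qq). Second derivatives: g_pp(-4)=72, g_pp(-1)=-36, g_pp(2)=72; g_qq(-3)=72, g_qq(-2)=-60, g_qq(3)=360.
Saddle points occur where the two diagonal entries have opposite signs: (-4, -2), (-1, -3), (-1, 3), (2, -2). Count: 4.

4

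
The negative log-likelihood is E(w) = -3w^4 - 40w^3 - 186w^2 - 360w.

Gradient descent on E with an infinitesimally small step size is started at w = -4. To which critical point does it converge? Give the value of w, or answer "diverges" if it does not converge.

-3

E'(w) = -12(w + 2)(w + 3)(w + 5), so E'(-4) = -24.
Gradient descent moves in the -E' direction, i.e. w is increasing.
The nearest critical point in that direction is w = -3, where E'' = 24 > 0 (a local minimum). The iterate converges there.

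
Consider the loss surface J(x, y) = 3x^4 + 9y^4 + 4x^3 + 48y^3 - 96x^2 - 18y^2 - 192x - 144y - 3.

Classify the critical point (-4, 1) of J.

The mixed partial ∂²J/∂x∂y is 0, so the Hessian at any point is diag(J_xx, J_yy) = diag(12(3x^2 + 2x - 16), 36(3y^2 + 8y - 1)).
At (-4, 1): H = diag(288, 360).
Both eigenvalues are positive, so H is positive definite: a local minimum.

local minimum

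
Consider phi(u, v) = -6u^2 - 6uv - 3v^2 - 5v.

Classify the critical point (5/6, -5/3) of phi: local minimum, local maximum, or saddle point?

The Hessian of phi is constant: H = [[-12, -6], [-6, -6]].
det(H) = (-12)·(-6) − (-6)² = 36.
det(H) > 0 and tr(H) = -18 < 0, so H is negative definite and the point is a local maximum.

local maximum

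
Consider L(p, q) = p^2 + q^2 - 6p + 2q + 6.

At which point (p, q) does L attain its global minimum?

(3, -1)

L(p,q) separates as A(p) + B(q) + 6, so its minimum is min A + min B + 6.
A'(p) = 2p - 6 vanishes at p ∈ {3}; B'(q) = 2q + 2 vanishes at q ∈ {-1}.
Local minima of A (where A''>0): A(3)=-9. Local minima of B: B(-1)=-1.
So the global minimum of L is A(3) + B(-1) + 6 = -9 − 1 + 6 = -4, attained at (3, -1).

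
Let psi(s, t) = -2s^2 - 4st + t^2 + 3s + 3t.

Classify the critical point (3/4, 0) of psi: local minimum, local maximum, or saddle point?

saddle point

The Hessian of psi is constant: H = [[-4, -4], [-4, 2]].
det(H) = (-4)·2 − (-4)² = -24.
Since det(H) < 0, H is indefinite and the critical point is a saddle point.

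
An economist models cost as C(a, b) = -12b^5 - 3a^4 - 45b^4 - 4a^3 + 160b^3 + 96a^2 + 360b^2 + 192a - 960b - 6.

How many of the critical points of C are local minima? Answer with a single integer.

2

C separates as a function of a plus a function of b, so ∇C=0 decouples.
∂C/∂a = -12(a - 4)(a + 1)(a + 4) = 0 at a ∈ {-4, -1, 4}; ∂C/∂b = -60(b - 2)(b - 1)(b + 2)(b + 4) = 0 at b ∈ {-4, -2, 1, 2}.
The Hessian is diagonal: diag(C_aa, C_bb). Second derivatives: C_aa(-4)=-288, C_aa(-1)=180, C_aa(4)=-480; C_bb(-4)=3600, C_bb(-2)=-1440, C_bb(1)=900, C_bb(2)=-1440.
Local minima occur where both diagonal entries positive: (-1, -4), (-1, 1). Count: 2.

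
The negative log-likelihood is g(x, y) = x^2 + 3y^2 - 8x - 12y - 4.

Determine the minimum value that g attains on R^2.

-32

g(x,y) separates as P(x) + Q(y) − 4, so its minimum is min P + min Q − 4.
P'(x) = 2x - 8 vanishes at x ∈ {4}; Q'(y) = 6y - 12 vanishes at y ∈ {2}.
Local minima of P (where P''>0): P(4)=-16. Local minima of Q: Q(2)=-12.
So the global minimum of g is P(4) + Q(2) − 4 = -16 − 12 − 4 = -32, attained at (4, 2).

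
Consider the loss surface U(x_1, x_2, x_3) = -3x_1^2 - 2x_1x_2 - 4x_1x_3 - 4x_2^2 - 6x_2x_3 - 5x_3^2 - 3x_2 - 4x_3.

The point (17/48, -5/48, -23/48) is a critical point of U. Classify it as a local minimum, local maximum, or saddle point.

local maximum

The Hessian is constant: H = [[-6, -2, -4], [-2, -8, -6], [-4, -6, -10]].
Leading principal minors: Δ₁ = -6, Δ₂ = 44, Δ₃ = -192.
The minors alternate sign starting negative (−, +, −), so H is negative definite: a local maximum.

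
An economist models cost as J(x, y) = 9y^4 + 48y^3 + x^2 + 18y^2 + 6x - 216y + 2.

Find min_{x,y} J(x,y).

-148

J(x,y) separates as P(x) + Q(y) + 2, so its minimum is min P + min Q + 2.
P'(x) = 2x + 6 vanishes at x ∈ {-3}; Q'(y) = 36(y - 1)(y + 2)(y + 3) vanishes at y ∈ {-3, -2, 1}.
Local minima of P (where P''>0): P(-3)=-9. Local minima of Q: Q(-3)=243, Q(1)=-141.
So the global minimum of J is P(-3) + Q(1) + 2 = -9 − 141 + 2 = -148, attained at (-3, 1).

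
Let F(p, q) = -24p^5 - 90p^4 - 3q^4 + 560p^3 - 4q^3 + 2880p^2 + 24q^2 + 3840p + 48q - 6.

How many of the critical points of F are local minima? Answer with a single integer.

2

F separates as a function of p plus a function of q, so ∇F=0 decouples.
∂F/∂p = -120(p - 4)(p + 1)(p + 2)(p + 4) = 0 at p ∈ {-4, -2, -1, 4}; ∂F/∂q = -12(q - 2)(q + 1)(q + 2) = 0 at q ∈ {-2, -1, 2}.
The Hessian is diagonal: diag(F_pp, F_qq). Second derivatives: F_pp(-4)=5760, F_pp(-2)=-1440, F_pp(-1)=1800, F_pp(4)=-28800; F_qq(-2)=-48, F_qq(-1)=36, F_qq(2)=-144.
Local minima occur where both diagonal entries positive: (-4, -1), (-1, -1). Count: 2.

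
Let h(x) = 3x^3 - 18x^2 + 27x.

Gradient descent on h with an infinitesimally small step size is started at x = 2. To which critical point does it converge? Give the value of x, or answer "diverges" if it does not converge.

3

h'(x) = 9(x - 3)(x - 1), so h'(2) = -9.
Gradient descent moves in the -h' direction, i.e. x is increasing.
The nearest critical point in that direction is x = 3, where h'' = 18 > 0 (a local minimum). The iterate converges there.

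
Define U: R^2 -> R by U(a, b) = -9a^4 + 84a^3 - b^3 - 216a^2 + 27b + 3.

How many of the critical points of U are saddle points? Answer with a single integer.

U separates as a function of a plus a function of b, so ∇U=0 decouples.
∂U/∂a = -36a(a - 4)(a - 3) = 0 at a ∈ {0, 3, 4}; ∂U/∂b = -3(b - 3)(b + 3) = 0 at b ∈ {-3, 3}.
The Hessian is diagonal: diag(U_aa, U_bb). Second derivatives: U_aa(0)=-432, U_aa(3)=108, U_aa(4)=-144; U_bb(-3)=18, U_bb(3)=-18.
Saddle points occur where the two diagonal entries have opposite signs: (0, -3), (3, 3), (4, -3). Count: 3.

3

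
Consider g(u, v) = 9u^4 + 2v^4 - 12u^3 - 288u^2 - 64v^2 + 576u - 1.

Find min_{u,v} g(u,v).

-4353

g(u,v) separates as P(u) + Q(v) − 1, so its minimum is min P + min Q − 1.
P'(u) = 36(u - 4)(u - 1)(u + 4) vanishes at u ∈ {-4, 1, 4}; Q'(v) = 8v(v - 4)(v + 4) vanishes at v ∈ {-4, 0, 4}.
Local minima of P (where P''>0): P(-4)=-3840, P(4)=-768. Local minima of Q: Q(-4)=-512, Q(4)=-512.
So the global minimum of g is P(-4) + Q(-4) − 1 = -3840 − 512 − 1 = -4353, attained at (-4, -4).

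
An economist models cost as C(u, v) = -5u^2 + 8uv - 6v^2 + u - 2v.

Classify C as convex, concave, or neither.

C is quadratic, so its Hessian is the constant matrix H = [[-10, 8], [8, -12]].
det(H) = 56, tr(H) = -22.
det(H) > 0 and tr(H) < 0, so H is negative definite everywhere: concave.

concave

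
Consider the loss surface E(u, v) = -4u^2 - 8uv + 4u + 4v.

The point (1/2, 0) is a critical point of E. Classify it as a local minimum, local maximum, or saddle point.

The Hessian of E is constant: H = [[-8, -8], [-8, 0]].
det(H) = (-8)·0 − (-8)² = -64.
Since det(H) < 0, H is indefinite and the critical point is a saddle point.

saddle point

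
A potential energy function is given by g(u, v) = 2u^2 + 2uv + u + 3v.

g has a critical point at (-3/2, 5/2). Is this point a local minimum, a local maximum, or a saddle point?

saddle point

The Hessian of g is constant: H = [[4, 2], [2, 0]].
det(H) = 4·0 − 2² = -4.
Since det(H) < 0, H is indefinite and the critical point is a saddle point.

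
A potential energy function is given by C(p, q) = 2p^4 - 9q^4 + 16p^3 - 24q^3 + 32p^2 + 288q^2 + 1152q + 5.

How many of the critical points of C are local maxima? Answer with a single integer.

C separates as a function of p plus a function of q, so ∇C=0 decouples.
∂C/∂p = 8p(p + 2)(p + 4) = 0 at p ∈ {-4, -2, 0}; ∂C/∂q = -36(q - 4)(q + 2)(q + 4) = 0 at q ∈ {-4, -2, 4}.
The Hessian is diagonal: diag(C_pp, C_qq). Second derivatives: C_pp(-4)=64, C_pp(-2)=-32, C_pp(0)=64; C_qq(-4)=-576, C_qq(-2)=432, C_qq(4)=-1728.
Local maxima occur where both diagonal entries negative: (-2, -4), (-2, 4). Count: 2.

2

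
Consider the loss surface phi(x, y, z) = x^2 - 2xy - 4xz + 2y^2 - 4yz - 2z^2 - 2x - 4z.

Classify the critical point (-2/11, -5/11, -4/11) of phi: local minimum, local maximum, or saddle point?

saddle point

The Hessian is constant: H = [[2, -2, -4], [-2, 4, -4], [-4, -4, -4]].
Leading principal minors: Δ₁ = 2, Δ₂ = 4, Δ₃ = -176.
The minors fit neither the all-positive nor the alternating-sign pattern, so H is indefinite: a saddle point.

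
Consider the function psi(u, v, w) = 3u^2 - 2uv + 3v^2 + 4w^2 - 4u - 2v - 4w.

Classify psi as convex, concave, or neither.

psi is quadratic, so its Hessian is the constant matrix H = [[6, -2, 0], [-2, 6, 0], [0, 0, 8]].
Leading principal minors: 6, 32, 256.
All positive ⇒ H ≻ 0 ⇒ convex.

convex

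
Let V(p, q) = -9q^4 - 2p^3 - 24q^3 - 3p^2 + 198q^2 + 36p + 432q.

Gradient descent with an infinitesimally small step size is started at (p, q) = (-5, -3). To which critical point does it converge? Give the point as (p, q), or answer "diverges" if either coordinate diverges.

V is separable, so gradient descent decouples: p follows -∂V/∂p, q follows -∂V/∂q.
∂V/∂p = -6(p - 2)(p + 3); at p=-5 this is -84, so p increases.
∂V/∂q = -36(q - 3)(q + 1)(q + 4); at q=-3 this is -432, so q increases.
p converges to its nearest critical value -3 (a local min of the p-part); q converges to -1. The iterate converges to (-3, -1).

(-3, -1)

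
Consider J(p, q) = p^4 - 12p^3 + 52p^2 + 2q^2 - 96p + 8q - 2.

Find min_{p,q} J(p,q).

-74

J(p,q) separates as A(p) + B(q) − 2, so its minimum is min A + min B − 2.
A'(p) = 4(p - 4)(p - 3)(p - 2) vanishes at p ∈ {2, 3, 4}; B'(q) = 4q + 8 vanishes at q ∈ {-2}.
Local minima of A (where A''>0): A(2)=-64, A(4)=-64. Local minima of B: B(-2)=-8.
So the global minimum of J is A(2) + B(-2) − 2 = -64 − 8 − 2 = -74, attained at (2, -2).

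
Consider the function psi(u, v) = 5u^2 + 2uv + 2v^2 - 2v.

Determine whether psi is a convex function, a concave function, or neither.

psi is quadratic, so its Hessian is the constant matrix H = [[10, 2], [2, 4]].
det(H) = 36, tr(H) = 14.
det(H) > 0 and tr(H) > 0, so H is positive definite everywhere: convex.

convex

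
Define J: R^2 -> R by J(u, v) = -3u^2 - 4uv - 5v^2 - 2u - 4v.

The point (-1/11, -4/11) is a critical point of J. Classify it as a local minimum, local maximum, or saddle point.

The Hessian of J is constant: H = [[-6, -4], [-4, -10]].
det(H) = (-6)·(-10) − (-4)² = 44.
det(H) > 0 and tr(H) = -16 < 0, so H is negative definite and the point is a local maximum.

local maximum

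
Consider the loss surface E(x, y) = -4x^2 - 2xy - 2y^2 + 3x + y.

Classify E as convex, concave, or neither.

concave

E is quadratic, so its Hessian is the constant matrix H = [[-8, -2], [-2, -4]].
det(H) = 28, tr(H) = -12.
det(H) > 0 and tr(H) < 0, so H is negative definite everywhere: concave.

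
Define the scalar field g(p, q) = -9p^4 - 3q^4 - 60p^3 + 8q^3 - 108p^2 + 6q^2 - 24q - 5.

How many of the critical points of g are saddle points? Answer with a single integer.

g separates as a function of p plus a function of q, so ∇g=0 decouples.
∂g/∂p = -36p(p + 2)(p + 3) = 0 at p ∈ {-3, -2, 0}; ∂g/∂q = -12(q - 2)(q - 1)(q + 1) = 0 at q ∈ {-1, 1, 2}.
The Hessian is diagonal: diag(g_pp, g_qq). Second derivatives: g_pp(-3)=-108, g_pp(-2)=72, g_pp(0)=-216; g_qq(-1)=-72, g_qq(1)=24, g_qq(2)=-36.
Saddle points occur where the two diagonal entries have opposite signs: (-3, 1), (-2, -1), (-2, 2), (0, 1). Count: 4.

4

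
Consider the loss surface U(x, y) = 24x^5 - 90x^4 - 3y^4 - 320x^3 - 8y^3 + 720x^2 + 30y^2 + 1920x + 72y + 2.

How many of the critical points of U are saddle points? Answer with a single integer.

6

U separates as a function of x plus a function of y, so ∇U=0 decouples.
∂U/∂x = 120(x - 4)(x - 2)(x + 1)(x + 2) = 0 at x ∈ {-2, -1, 2, 4}; ∂U/∂y = -12(y - 2)(y + 1)(y + 3) = 0 at y ∈ {-3, -1, 2}.
The Hessian is diagonal: diag(U_xx, U_yy). Second derivatives: U_xx(-2)=-2880, U_xx(-1)=1800, U_xx(2)=-2880, U_xx(4)=7200; U_yy(-3)=-120, U_yy(-1)=72, U_yy(2)=-180.
Saddle points occur where the two diagonal entries have opposite signs: (-2, -1), (-1, -3), (-1, 2), (2, -1), (4, -3), (4, 2). Count: 6.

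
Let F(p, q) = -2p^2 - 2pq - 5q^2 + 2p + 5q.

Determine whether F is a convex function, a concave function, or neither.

F is quadratic, so its Hessian is the constant matrix H = [[-4, -2], [-2, -10]].
det(H) = 36, tr(H) = -14.
det(H) > 0 and tr(H) < 0, so H is negative definite everywhere: concave.

concave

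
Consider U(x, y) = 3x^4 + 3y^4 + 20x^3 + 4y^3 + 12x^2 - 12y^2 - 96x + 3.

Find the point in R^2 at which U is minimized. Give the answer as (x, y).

U(x,y) separates as P(x) + Q(y) + 3, so its minimum is min P + min Q + 3.
P'(x) = 12(x - 1)(x + 2)(x + 4) vanishes at x ∈ {-4, -2, 1}; Q'(y) = 12y(y - 1)(y + 2) vanishes at y ∈ {-2, 0, 1}.
Local minima of P (where P''>0): P(-4)=64, P(1)=-61. Local minima of Q: Q(-2)=-32, Q(1)=-5.
So the global minimum of U is P(1) + Q(-2) + 3 = -61 − 32 + 3 = -90, attained at (1, -2).

(1, -2)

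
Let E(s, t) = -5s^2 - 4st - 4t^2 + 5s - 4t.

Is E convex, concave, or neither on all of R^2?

concave

E is quadratic, so its Hessian is the constant matrix H = [[-10, -4], [-4, -8]].
det(H) = 64, tr(H) = -18.
det(H) > 0 and tr(H) < 0, so H is negative definite everywhere: concave.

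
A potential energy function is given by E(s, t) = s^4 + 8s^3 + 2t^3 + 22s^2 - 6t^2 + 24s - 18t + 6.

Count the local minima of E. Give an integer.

E separates as a function of s plus a function of t, so ∇E=0 decouples.
∂E/∂s = 4(s + 1)(s + 2)(s + 3) = 0 at s ∈ {-3, -2, -1}; ∂E/∂t = 6(t - 3)(t + 1) = 0 at t ∈ {-1, 3}.
The Hessian is diagonal: diag(E_ss, E_tt). Second derivatives: E_ss(-3)=8, E_ss(-2)=-4, E_ss(-1)=8; E_tt(-1)=-24, E_tt(3)=24.
Local minima occur where both diagonal entries positive: (-3, 3), (-1, 3). Count: 2.

2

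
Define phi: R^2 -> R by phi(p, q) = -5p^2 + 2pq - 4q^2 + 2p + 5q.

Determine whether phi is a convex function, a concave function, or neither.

phi is quadratic, so its Hessian is the constant matrix H = [[-10, 2], [2, -8]].
det(H) = 76, tr(H) = -18.
det(H) > 0 and tr(H) < 0, so H is negative definite everywhere: concave.

concave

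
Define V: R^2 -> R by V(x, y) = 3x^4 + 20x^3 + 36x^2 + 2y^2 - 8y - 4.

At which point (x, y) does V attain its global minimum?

(0, 2)

V(x,y) separates as P(x) + Q(y) − 4, so its minimum is min P + min Q − 4.
P'(x) = 12x(x + 2)(x + 3) vanishes at x ∈ {-3, -2, 0}; Q'(y) = 4y - 8 vanishes at y ∈ {2}.
Local minima of P (where P''>0): P(-3)=27, P(0)=0. Local minima of Q: Q(2)=-8.
So the global minimum of V is P(0) + Q(2) − 4 = 0 − 8 − 4 = -12, attained at (0, 2).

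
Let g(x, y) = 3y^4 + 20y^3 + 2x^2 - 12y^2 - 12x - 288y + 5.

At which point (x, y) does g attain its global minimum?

(3, 2)

g(x,y) separates as P(x) + Q(y) + 5, so its minimum is min P + min Q + 5.
P'(x) = 4x - 12 vanishes at x ∈ {3}; Q'(y) = 12(y - 2)(y + 3)(y + 4) vanishes at y ∈ {-4, -3, 2}.
Local minima of P (where P''>0): P(3)=-18. Local minima of Q: Q(-4)=448, Q(2)=-416.
So the global minimum of g is P(3) + Q(2) + 5 = -18 − 416 + 5 = -429, attained at (3, 2).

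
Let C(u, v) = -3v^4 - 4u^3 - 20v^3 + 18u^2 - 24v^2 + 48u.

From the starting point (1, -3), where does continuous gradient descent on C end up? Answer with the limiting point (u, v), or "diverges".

(-1, -1)

C is separable, so gradient descent decouples: u follows -∂C/∂u, v follows -∂C/∂v.
∂C/∂u = -12(u - 4)(u + 1); at u=1 this is 72, so u decreases.
∂C/∂v = -12v(v + 1)(v + 4); at v=-3 this is -72, so v increases.
u converges to its nearest critical value -1 (a local min of the u-part); v converges to -1. The iterate converges to (-1, -1).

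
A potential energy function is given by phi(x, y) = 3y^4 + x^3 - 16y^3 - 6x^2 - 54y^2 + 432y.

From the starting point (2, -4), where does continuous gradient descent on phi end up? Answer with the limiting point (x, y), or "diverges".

phi is separable, so gradient descent decouples: x follows -∂phi/∂x, y follows -∂phi/∂y.
∂phi/∂x = 3x(x - 4); at x=2 this is -12, so x increases.
∂phi/∂y = 12(y - 4)(y - 3)(y + 3); at y=-4 this is -672, so y increases.
x converges to its nearest critical value 4 (a local min of the x-part); y converges to -3. The iterate converges to (4, -3).

(4, -3)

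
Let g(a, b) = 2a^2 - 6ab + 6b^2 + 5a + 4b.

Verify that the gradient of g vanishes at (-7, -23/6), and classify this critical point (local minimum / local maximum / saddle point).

local minimum

∇g = (4a - 6b + 5, -6a + 12b + 4); substituting (-7, -23/6) gives ∇g = (0, 0), so (-7, -23/6) is indeed a critical point.
The Hessian of g is constant: H = [[4, -6], [-6, 12]].
det(H) = 4·12 − (-6)² = 12.
det(H) > 0 and tr(H) = 16 > 0, so H is positive definite and the point is a local minimum.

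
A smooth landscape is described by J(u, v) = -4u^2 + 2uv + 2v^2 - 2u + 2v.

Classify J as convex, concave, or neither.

J is quadratic, so its Hessian is the constant matrix H = [[-8, 2], [2, 4]].
det(H) = -36, tr(H) = -4.
det(H) < 0, so H is indefinite: neither convex nor concave.

neither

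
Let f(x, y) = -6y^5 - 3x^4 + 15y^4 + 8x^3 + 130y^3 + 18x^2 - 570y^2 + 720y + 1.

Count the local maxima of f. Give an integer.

f separates as a function of x plus a function of y, so ∇f=0 decouples.
∂f/∂x = -12x(x - 3)(x + 1) = 0 at x ∈ {-1, 0, 3}; ∂f/∂y = -30(y - 3)(y - 2)(y - 1)(y + 4) = 0 at y ∈ {-4, 1, 2, 3}.
The Hessian is diagonal: diag(f_xx, f_yy). Second derivatives: f_xx(-1)=-48, f_xx(0)=36, f_xx(3)=-144; f_yy(-4)=6300, f_yy(1)=-300, f_yy(2)=180, f_yy(3)=-420.
Local maxima occur where both diagonal entries negative: (-1, 1), (-1, 3), (3, 1), (3, 3). Count: 4.

4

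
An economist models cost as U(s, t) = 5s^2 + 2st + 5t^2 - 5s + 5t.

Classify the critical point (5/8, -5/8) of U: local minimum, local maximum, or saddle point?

local minimum

The Hessian of U is constant: H = [[10, 2], [2, 10]].
det(H) = 10·10 − 2² = 96.
det(H) > 0 and tr(H) = 20 > 0, so H is positive definite and the point is a local minimum.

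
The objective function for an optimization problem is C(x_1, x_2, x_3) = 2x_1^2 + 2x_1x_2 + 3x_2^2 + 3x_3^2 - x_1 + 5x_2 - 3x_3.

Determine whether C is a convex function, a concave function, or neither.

C is quadratic, so its Hessian is the constant matrix H = [[4, 2, 0], [2, 6, 0], [0, 0, 6]].
Leading principal minors: 4, 20, 120.
All positive ⇒ H ≻ 0 ⇒ convex.

convex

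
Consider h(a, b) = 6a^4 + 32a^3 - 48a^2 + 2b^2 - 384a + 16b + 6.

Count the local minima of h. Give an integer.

h separates as a function of a plus a function of b, so ∇h=0 decouples.
∂h/∂a = 24(a - 2)(a + 2)(a + 4) = 0 at a ∈ {-4, -2, 2}; ∂h/∂b = 4(b + 4) = 0 at b ∈ {-4}.
The Hessian is diagonal: diag(h_aa, h_bb). Second derivatives: h_aa(-4)=288, h_aa(-2)=-192, h_aa(2)=576; h_bb(-4)=4.
Local minima occur where both diagonal entries positive: (-4, -4), (2, -4). Count: 2.

2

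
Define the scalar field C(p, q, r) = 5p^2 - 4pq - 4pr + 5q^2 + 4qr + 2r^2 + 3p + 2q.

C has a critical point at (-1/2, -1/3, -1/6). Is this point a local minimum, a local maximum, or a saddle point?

local minimum

The Hessian is constant: H = [[10, -4, -4], [-4, 10, 4], [-4, 4, 4]].
Leading principal minors: Δ₁ = 10, Δ₂ = 84, Δ₃ = 144.
All leading minors are positive, so H is positive definite: a local minimum.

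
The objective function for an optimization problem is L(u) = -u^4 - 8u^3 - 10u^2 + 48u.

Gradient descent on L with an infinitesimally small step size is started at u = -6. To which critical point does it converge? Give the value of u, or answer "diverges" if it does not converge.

L'(u) = -4(u - 1)(u + 3)(u + 4), so L'(-6) = 168.
Gradient descent moves in the -L' direction, i.e. u is decreasing.
There is no critical point below u=-6, and L' keeps the same sign, so the iterate runs off to −∞.

diverges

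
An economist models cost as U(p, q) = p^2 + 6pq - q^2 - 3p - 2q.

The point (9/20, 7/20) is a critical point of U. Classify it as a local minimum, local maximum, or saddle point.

The Hessian of U is constant: H = [[2, 6], [6, -2]].
det(H) = 2·(-2) − 6² = -40.
Since det(H) < 0, H is indefinite and the critical point is a saddle point.

saddle point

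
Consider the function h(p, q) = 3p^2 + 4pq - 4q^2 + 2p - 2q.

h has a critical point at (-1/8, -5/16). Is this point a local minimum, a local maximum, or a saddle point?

saddle point

The Hessian of h is constant: H = [[6, 4], [4, -8]].
det(H) = 6·(-8) − 4² = -64.
Since det(H) < 0, H is indefinite and the critical point is a saddle point.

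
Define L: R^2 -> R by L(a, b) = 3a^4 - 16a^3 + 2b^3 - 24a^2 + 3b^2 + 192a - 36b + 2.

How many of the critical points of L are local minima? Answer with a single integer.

L separates as a function of a plus a function of b, so ∇L=0 decouples.
∂L/∂a = 12(a - 4)(a - 2)(a + 2) = 0 at a ∈ {-2, 2, 4}; ∂L/∂b = 6(b - 2)(b + 3) = 0 at b ∈ {-3, 2}.
The Hessian is diagonal: diag(L_aa, L_bb). Second derivatives: L_aa(-2)=288, L_aa(2)=-96, L_aa(4)=144; L_bb(-3)=-30, L_bb(2)=30.
Local minima occur where both diagonal entries positive: (-2, 2), (4, 2). Count: 2.

2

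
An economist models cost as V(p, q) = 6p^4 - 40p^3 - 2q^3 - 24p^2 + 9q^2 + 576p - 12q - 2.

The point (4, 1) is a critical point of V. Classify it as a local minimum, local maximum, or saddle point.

local minimum

The mixed partial ∂²V/∂p∂q is 0, so the Hessian at any point is diag(V_pp, V_qq) = diag(24(3p^2 - 10p - 2), 6(-2q + 3)).
At (4, 1): H = diag(144, 6).
Both eigenvalues are positive, so H is positive definite: a local minimum.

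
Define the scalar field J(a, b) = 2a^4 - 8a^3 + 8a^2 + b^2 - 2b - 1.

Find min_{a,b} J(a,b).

-2

J(a,b) separates as P(a) + Q(b) − 1, so its minimum is min P + min Q − 1.
P'(a) = 8a(a - 2)(a - 1) vanishes at a ∈ {0, 1, 2}; Q'(b) = 2b - 2 vanishes at b ∈ {1}.
Local minima of P (where P''>0): P(0)=0, P(2)=0. Local minima of Q: Q(1)=-1.
So the global minimum of J is P(0) + Q(1) − 1 = 0 − 1 − 1 = -2, attained at (0, 1).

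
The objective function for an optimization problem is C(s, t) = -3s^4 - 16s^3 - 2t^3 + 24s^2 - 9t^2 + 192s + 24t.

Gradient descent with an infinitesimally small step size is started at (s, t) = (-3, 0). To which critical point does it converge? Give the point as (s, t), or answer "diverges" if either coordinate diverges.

C is separable, so gradient descent decouples: s follows -∂C/∂s, t follows -∂C/∂t.
∂C/∂s = -12(s - 2)(s + 2)(s + 4); at s=-3 this is -60, so s increases.
∂C/∂t = -6(t - 1)(t + 4); at t=0 this is 24, so t decreases.
s converges to its nearest critical value -2 (a local min of the s-part); t converges to -4. The iterate converges to (-2, -4).

(-2, -4)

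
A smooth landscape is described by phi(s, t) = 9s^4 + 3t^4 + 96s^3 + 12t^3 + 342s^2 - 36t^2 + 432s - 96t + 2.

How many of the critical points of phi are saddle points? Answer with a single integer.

phi separates as a function of s plus a function of t, so ∇phi=0 decouples.
∂phi/∂s = 36(s + 1)(s + 3)(s + 4) = 0 at s ∈ {-4, -3, -1}; ∂phi/∂t = 12(t - 2)(t + 1)(t + 4) = 0 at t ∈ {-4, -1, 2}.
The Hessian is diagonal: diag(phi_ss, phi_tt). Second derivatives: phi_ss(-4)=108, phi_ss(-3)=-72, phi_ss(-1)=216; phi_tt(-4)=216, phi_tt(-1)=-108, phi_tt(2)=216.
Saddle points occur where the two diagonal entries have opposite signs: (-4, -1), (-3, -4), (-3, 2), (-1, -1). Count: 4.

4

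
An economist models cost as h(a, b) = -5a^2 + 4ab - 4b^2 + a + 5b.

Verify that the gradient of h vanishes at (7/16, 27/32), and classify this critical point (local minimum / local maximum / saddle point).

local maximum

∇h = (-10a + 4b + 1, 4a - 8b + 5); substituting (7/16, 27/32) gives ∇h = (0, 0), so (7/16, 27/32) is indeed a critical point.
The Hessian of h is constant: H = [[-10, 4], [4, -8]].
det(H) = (-10)·(-8) − 4² = 64.
det(H) > 0 and tr(H) = -18 < 0, so H is negative definite and the point is a local maximum.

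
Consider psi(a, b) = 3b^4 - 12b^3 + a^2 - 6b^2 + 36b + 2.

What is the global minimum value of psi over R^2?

-25

psi(a,b) separates as P(a) + Q(b) + 2, so its minimum is min P + min Q + 2.
P'(a) = 2a vanishes at a ∈ {0}; Q'(b) = 12(b - 3)(b - 1)(b + 1) vanishes at b ∈ {-1, 1, 3}.
Local minima of P (where P''>0): P(0)=0. Local minima of Q: Q(-1)=-27, Q(3)=-27.
So the global minimum of psi is P(0) + Q(-1) + 2 = 0 − 27 + 2 = -25, attained at (0, -1).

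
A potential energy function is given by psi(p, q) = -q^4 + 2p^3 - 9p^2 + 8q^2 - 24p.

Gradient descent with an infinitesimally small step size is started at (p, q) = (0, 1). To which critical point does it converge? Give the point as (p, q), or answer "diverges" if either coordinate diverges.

(4, 0)

psi is separable, so gradient descent decouples: p follows -∂psi/∂p, q follows -∂psi/∂q.
∂psi/∂p = 6(p - 4)(p + 1); at p=0 this is -24, so p increases.
∂psi/∂q = -4q(q - 2)(q + 2); at q=1 this is 12, so q decreases.
p converges to its nearest critical value 4 (a local min of the p-part); q converges to 0. The iterate converges to (4, 0).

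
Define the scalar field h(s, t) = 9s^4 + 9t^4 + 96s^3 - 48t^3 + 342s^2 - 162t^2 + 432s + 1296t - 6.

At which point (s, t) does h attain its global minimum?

h(s,t) separates as P(s) + Q(t) − 6, so its minimum is min P + min Q − 6.
P'(s) = 36(s + 1)(s + 3)(s + 4) vanishes at s ∈ {-4, -3, -1}; Q'(t) = 36(t - 4)(t - 3)(t + 3) vanishes at t ∈ {-3, 3, 4}.
Local minima of P (where P''>0): P(-4)=-96, P(-1)=-177. Local minima of Q: Q(-3)=-3321, Q(4)=1824.
So the global minimum of h is P(-1) + Q(-3) − 6 = -177 − 3321 − 6 = -3504, attained at (-1, -3).

(-1, -3)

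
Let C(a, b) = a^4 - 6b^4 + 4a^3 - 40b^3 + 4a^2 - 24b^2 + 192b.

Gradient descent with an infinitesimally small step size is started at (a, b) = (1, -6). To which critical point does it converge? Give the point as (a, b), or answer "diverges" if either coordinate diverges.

C is separable, so gradient descent decouples: a follows -∂C/∂a, b follows -∂C/∂b.
∂C/∂a = 4a(a + 1)(a + 2); at a=1 this is 24, so a decreases.
∂C/∂b = -24(b - 1)(b + 2)(b + 4); at b=-6 this is 1344, so b decreases.
The b-coordinate has no critical point in that direction and runs off to infinity.

diverges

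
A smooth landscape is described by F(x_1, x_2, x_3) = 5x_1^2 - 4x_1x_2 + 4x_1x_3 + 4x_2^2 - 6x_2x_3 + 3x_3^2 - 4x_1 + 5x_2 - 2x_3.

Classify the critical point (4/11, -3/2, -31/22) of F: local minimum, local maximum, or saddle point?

local minimum

The Hessian is constant: H = [[10, -4, 4], [-4, 8, -6], [4, -6, 6]].
Leading principal minors: Δ₁ = 10, Δ₂ = 64, Δ₃ = 88.
All leading minors are positive, so H is positive definite: a local minimum.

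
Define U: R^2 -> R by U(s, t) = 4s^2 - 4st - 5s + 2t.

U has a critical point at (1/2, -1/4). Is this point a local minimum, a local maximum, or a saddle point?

saddle point

The Hessian of U is constant: H = [[8, -4], [-4, 0]].
det(H) = 8·0 − (-4)² = -16.
Since det(H) < 0, H is indefinite and the critical point is a saddle point.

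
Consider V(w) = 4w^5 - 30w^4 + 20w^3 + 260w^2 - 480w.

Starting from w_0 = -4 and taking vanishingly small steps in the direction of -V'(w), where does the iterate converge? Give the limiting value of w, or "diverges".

diverges

V'(w) = 20(w - 4)(w - 3)(w - 1)(w + 2), so V'(-4) = 11200.
Gradient descent moves in the -V' direction, i.e. w is decreasing.
There is no critical point below w=-4, and V' keeps the same sign, so the iterate runs off to −∞.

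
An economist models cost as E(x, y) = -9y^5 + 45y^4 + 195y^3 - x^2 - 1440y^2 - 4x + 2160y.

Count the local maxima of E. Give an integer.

2

E separates as a function of x plus a function of y, so ∇E=0 decouples.
∂E/∂x = -2(x + 2) = 0 at x ∈ {-2}; ∂E/∂y = -45(y - 4)(y - 3)(y - 1)(y + 4) = 0 at y ∈ {-4, 1, 3, 4}.
The Hessian is diagonal: diag(E_xx, E_yy). Second derivatives: E_xx(-2)=-2; E_yy(-4)=12600, E_yy(1)=-1350, E_yy(3)=630, E_yy(4)=-1080.
Local maxima occur where both diagonal entries negative: (-2, 1), (-2, 4). Count: 2.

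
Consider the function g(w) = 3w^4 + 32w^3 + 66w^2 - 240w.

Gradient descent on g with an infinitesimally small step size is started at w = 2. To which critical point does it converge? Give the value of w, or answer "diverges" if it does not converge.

1

g'(w) = 12(w - 1)(w + 4)(w + 5), so g'(2) = 504.
Gradient descent moves in the -g' direction, i.e. w is decreasing.
The nearest critical point in that direction is w = 1, where g'' = 360 > 0 (a local minimum). The iterate converges there.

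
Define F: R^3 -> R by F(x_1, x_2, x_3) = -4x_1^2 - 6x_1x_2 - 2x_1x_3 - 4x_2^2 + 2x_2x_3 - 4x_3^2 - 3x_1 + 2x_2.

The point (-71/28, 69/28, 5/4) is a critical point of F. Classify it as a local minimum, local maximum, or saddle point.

local maximum

The Hessian is constant: H = [[-8, -6, -2], [-6, -8, 2], [-2, 2, -8]].
Leading principal minors: Δ₁ = -8, Δ₂ = 28, Δ₃ = -112.
The minors alternate sign starting negative (−, +, −), so H is negative definite: a local maximum.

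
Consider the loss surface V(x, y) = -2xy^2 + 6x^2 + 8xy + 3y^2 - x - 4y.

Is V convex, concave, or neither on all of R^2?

The term -2xy^2 is cubic, so the Hessian is not constant.
∂²V/∂y² = -4x + 6, which takes both signs as x varies (negative for sufficiently large x). A diagonal entry of the Hessian changing sign means the Hessian is neither positive- nor negative-semidefinite on all of R^2.

neither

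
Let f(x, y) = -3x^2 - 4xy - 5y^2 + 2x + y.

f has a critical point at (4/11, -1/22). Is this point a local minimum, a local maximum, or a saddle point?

local maximum

The Hessian of f is constant: H = [[-6, -4], [-4, -10]].
det(H) = (-6)·(-10) − (-4)² = 44.
det(H) > 0 and tr(H) = -16 < 0, so H is negative definite and the point is a local maximum.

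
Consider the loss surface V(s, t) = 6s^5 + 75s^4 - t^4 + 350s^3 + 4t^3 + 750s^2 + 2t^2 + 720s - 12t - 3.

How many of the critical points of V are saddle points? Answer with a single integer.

6

V separates as a function of s plus a function of t, so ∇V=0 decouples.
∂V/∂s = 30(s + 1)(s + 2)(s + 3)(s + 4) = 0 at s ∈ {-4, -3, -2, -1}; ∂V/∂t = -4(t - 3)(t - 1)(t + 1) = 0 at t ∈ {-1, 1, 3}.
The Hessian is diagonal: diag(V_ss, V_tt). Second derivatives: V_ss(-4)=-180, V_ss(-3)=60, V_ss(-2)=-60, V_ss(-1)=180; V_tt(-1)=-32, V_tt(1)=16, V_tt(3)=-32.
Saddle points occur where the two diagonal entries have opposite signs: (-4, 1), (-3, -1), (-3, 3), (-2, 1), (-1, -1), (-1, 3). Count: 6.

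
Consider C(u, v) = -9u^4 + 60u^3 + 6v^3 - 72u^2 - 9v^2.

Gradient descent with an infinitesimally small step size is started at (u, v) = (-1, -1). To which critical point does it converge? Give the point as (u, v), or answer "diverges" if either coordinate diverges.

diverges

C is separable, so gradient descent decouples: u follows -∂C/∂u, v follows -∂C/∂v.
∂C/∂u = -36u(u - 4)(u - 1); at u=-1 this is 360, so u decreases.
∂C/∂v = 18v(v - 1); at v=-1 this is 36, so v decreases.
The u-coordinate has no critical point in that direction and runs off to infinity.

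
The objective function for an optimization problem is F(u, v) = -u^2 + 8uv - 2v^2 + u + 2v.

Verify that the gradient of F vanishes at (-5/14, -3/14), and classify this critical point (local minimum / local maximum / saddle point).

saddle point

∇F = (-2u + 8v + 1, 8u - 4v + 2); substituting (-5/14, -3/14) gives ∇F = (0, 0), so (-5/14, -3/14) is indeed a critical point.
The Hessian of F is constant: H = [[-2, 8], [8, -4]].
det(H) = (-2)·(-4) − 8² = -56.
Since det(H) < 0, H is indefinite and the critical point is a saddle point.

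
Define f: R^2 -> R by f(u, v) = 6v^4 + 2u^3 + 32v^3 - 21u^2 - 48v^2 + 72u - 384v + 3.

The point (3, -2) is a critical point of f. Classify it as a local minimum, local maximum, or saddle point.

local maximum

The mixed partial ∂²f/∂u∂v is 0, so the Hessian at any point is diag(f_uu, f_vv) = diag(6(2u - 7), 24(3v^2 + 8v - 4)).
At (3, -2): H = diag(-6, -192).
Both eigenvalues are negative, so H is negative definite: a local maximum.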